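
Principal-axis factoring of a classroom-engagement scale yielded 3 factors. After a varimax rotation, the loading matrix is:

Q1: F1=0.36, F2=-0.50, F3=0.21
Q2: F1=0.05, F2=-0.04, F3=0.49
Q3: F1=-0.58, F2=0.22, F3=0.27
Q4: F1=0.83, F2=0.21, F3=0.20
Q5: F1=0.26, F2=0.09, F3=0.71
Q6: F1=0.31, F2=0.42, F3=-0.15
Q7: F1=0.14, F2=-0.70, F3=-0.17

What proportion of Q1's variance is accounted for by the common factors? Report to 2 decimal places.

h² = 0.36² + (-0.50)² + 0.21² = 0.1296 + 0.2500 + 0.0441 = 0.4237

0.42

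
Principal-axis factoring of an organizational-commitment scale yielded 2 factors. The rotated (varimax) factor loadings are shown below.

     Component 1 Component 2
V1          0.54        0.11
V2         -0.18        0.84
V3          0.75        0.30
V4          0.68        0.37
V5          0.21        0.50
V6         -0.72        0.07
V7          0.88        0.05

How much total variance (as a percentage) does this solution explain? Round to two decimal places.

55.54%

Communalities: 0.3037, 0.7380, 0.6525, 0.5993, 0.2941, 0.5233, 0.7769; Σh² = 3.8878.
Total variance with 7 standardized items is 7, so the solution explains 3.8878/7 = 0.5554 = 55.54%.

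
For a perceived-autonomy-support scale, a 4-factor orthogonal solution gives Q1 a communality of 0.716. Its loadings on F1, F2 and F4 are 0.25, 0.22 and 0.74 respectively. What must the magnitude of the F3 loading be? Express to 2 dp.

0.24

Under orthogonal rotation h² = Σλ², so λ_F3² = h² − (0.6585) = 0.716 − 0.6585 = 0.0575.
|λ| = √0.0575 = 0.2398.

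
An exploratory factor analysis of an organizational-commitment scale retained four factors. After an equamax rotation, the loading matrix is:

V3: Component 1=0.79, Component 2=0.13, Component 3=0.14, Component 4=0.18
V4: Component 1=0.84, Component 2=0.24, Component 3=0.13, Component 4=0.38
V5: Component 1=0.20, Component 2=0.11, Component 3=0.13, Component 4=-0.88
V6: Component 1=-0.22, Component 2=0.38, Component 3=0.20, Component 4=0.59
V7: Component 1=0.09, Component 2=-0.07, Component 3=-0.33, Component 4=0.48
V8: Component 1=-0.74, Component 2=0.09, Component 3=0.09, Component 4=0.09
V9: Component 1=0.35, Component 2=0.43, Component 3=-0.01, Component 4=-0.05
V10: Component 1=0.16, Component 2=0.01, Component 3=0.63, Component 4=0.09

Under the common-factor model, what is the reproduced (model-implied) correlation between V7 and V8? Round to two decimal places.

r̂ = Σ λ_i·λ_j across factors = (0.09)(-0.74) + (-0.07)(0.09) + (-0.33)(0.09) + (0.48)(0.09)
  = -0.0666 -0.0063 -0.0297 +0.0432 = -0.0594

-0.06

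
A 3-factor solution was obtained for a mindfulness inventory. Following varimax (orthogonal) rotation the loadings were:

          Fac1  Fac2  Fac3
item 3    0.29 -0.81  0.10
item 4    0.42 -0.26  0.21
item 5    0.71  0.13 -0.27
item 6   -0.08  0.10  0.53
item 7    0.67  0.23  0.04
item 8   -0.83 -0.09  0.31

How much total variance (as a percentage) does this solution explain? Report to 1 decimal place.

Communalities: 0.7502, 0.2881, 0.5939, 0.2973, 0.5034, 0.7931; Σh² = 3.2260.
Total variance with 6 standardized items is 6, so the solution explains 3.2260/6 = 0.5377 = 53.77%.

53.8%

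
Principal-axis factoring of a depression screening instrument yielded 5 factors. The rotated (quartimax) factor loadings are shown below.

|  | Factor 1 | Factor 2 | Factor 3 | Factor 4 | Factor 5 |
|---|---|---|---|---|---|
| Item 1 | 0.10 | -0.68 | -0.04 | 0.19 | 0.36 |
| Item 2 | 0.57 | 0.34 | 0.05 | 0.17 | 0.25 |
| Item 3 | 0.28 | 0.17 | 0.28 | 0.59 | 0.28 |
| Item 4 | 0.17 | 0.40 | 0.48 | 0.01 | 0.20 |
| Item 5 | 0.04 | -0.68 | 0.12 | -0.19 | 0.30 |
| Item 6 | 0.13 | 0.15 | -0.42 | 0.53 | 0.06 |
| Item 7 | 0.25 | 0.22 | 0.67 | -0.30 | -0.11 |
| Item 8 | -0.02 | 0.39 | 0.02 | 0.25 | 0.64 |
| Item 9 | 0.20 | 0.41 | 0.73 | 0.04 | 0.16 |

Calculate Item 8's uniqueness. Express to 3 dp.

h² = (-0.02)² + 0.39² + 0.02² + 0.25² + 0.64² = 0.0004 + 0.1521 + 0.0004 + 0.0625 + 0.4096 = 0.6250
Uniqueness u² = 1 − h² = 1 − 0.6250 = 0.3750

0.375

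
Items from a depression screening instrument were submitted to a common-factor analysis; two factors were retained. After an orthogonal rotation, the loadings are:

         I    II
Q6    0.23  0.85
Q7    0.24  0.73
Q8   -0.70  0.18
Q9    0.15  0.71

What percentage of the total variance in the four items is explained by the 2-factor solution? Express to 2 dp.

Communalities: 0.7754, 0.5905, 0.5224, 0.5266; Σh² = 2.4149.
Total variance with 4 standardized items is 4, so the solution explains 2.4149/4 = 0.6037 = 60.37%.

60.37%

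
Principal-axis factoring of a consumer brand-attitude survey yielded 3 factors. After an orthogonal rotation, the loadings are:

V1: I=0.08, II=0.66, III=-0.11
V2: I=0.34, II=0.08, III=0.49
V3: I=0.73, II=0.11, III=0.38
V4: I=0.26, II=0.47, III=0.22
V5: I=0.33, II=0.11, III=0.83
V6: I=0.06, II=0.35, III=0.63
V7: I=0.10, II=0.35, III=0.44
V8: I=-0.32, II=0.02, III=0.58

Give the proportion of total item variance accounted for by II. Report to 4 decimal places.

SS loadings for II = 0.66² + 0.08² + 0.11² + 0.47² + 0.11² + 0.35² + 0.35² + 0.02² = 0.9325
Proportion of variance = 0.9325 / 8 = 0.1166.

0.1166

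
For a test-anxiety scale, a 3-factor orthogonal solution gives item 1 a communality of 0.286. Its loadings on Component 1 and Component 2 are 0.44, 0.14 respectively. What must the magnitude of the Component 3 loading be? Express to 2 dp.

Under orthogonal rotation h² = Σλ², so λ_Component 3² = h² − (0.2132) = 0.286 − 0.2132 = 0.0728.
|λ| = √0.0728 = 0.2698.

0.27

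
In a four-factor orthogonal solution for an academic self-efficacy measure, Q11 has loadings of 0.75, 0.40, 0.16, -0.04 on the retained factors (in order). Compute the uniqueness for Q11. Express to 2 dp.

0.25

h² = 0.75² + 0.40² + 0.16² + (-0.04)² = 0.5625 + 0.1600 + 0.0256 + 0.0016 = 0.7497
Uniqueness u² = 1 − h² = 1 − 0.7497 = 0.2503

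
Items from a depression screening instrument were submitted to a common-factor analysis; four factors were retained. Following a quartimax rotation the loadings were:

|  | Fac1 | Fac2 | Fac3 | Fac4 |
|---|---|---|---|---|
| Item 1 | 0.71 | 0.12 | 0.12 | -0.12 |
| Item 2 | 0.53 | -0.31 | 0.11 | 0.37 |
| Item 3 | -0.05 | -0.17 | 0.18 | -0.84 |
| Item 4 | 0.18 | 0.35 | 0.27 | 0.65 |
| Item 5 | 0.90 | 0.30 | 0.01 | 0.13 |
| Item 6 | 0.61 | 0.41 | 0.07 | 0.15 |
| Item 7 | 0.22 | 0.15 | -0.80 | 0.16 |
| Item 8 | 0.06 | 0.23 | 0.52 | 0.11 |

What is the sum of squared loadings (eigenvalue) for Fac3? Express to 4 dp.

SS loadings for Fac3 = 0.12² + 0.11² + 0.18² + 0.27² + 0.01² + 0.07² + (-0.80)² + 0.52² = 0.0144 + 0.0121 + 0.0324 + 0.0729 + 0.0001 + 0.0049 + 0.6400 + 0.2704 = 1.0472

1.0472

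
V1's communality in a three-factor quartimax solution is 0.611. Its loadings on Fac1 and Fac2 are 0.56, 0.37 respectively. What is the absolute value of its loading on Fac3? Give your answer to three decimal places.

Under orthogonal rotation h² = Σλ², so λ_Fac3² = h² − (0.4505) = 0.611 − 0.4505 = 0.1605.
|λ| = √0.1605 = 0.4006.

0.401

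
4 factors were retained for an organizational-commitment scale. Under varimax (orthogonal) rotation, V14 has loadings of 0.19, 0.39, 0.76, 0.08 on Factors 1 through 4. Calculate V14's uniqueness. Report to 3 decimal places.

0.228

h² = 0.19² + 0.39² + 0.76² + 0.08² = 0.0361 + 0.1521 + 0.5776 + 0.0064 = 0.7722
Uniqueness u² = 1 − h² = 1 − 0.7722 = 0.2278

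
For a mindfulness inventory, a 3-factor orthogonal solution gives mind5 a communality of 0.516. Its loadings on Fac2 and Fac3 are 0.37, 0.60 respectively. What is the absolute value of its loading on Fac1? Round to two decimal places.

Under orthogonal rotation h² = Σλ², so λ_Fac1² = h² − (0.4969) = 0.516 − 0.4969 = 0.0191.
|λ| = √0.0191 = 0.1382.

0.14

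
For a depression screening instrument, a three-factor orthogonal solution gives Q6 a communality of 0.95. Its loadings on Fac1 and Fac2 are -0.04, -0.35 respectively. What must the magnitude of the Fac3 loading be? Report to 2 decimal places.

0.91

Under orthogonal rotation h² = Σλ², so λ_Fac3² = h² − (0.1241) = 0.95 − 0.1241 = 0.8259.
|λ| = √0.8259 = 0.9088.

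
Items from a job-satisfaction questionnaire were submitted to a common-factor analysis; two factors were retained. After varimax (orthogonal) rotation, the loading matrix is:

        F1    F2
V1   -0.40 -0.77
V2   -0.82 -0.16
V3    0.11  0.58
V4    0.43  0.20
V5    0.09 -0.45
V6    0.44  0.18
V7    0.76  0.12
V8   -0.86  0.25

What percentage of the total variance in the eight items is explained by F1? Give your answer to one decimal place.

31.9%

SS loadings for F1 = (-0.40)² + (-0.82)² + 0.11² + 0.43² + 0.09² + 0.44² + 0.76² + (-0.86)² = 2.5483
With 8 standardized items, total variance = 8. Proportion = 2.5483/8 = 0.3185 → 31.85%.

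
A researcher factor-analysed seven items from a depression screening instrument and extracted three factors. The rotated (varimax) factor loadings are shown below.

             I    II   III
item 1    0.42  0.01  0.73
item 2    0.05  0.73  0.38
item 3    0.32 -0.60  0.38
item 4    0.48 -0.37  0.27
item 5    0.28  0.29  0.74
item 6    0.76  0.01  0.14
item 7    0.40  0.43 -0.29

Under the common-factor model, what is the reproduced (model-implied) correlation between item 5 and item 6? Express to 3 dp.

0.319

r̂ = Σ λ_i·λ_j across factors = (0.28)(0.76) + (0.29)(0.01) + (0.74)(0.14)
  = +0.2128 +0.0029 +0.1036 = 0.3193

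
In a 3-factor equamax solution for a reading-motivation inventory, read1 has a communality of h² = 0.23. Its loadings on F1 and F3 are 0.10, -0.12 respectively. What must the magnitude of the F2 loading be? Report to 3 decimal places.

Under orthogonal rotation h² = Σλ², so λ_F2² = h² − (0.0244) = 0.23 − 0.0244 = 0.2056.
|λ| = √0.2056 = 0.4534.

0.453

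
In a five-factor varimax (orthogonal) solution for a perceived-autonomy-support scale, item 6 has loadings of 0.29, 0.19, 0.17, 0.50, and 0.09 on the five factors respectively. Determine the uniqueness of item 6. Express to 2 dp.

0.59

h² = 0.29² + 0.19² + 0.17² + 0.50² + 0.09² = 0.0841 + 0.0361 + 0.0289 + 0.2500 + 0.0081 = 0.4072
Uniqueness u² = 1 − h² = 1 − 0.4072 = 0.5928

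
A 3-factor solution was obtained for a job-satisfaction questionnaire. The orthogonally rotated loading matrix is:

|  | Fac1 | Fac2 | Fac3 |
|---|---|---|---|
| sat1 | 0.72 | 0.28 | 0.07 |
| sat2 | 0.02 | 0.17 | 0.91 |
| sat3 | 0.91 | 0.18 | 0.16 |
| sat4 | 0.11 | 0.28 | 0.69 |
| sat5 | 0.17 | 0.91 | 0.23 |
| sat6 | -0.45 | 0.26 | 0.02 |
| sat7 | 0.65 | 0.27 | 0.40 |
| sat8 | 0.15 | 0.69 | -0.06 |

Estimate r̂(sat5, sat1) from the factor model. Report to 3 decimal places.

0.393

r̂ = Σ λ_i·λ_j across factors = (0.17)(0.72) + (0.91)(0.28) + (0.23)(0.07)
  = +0.1224 +0.2548 +0.0161 = 0.3933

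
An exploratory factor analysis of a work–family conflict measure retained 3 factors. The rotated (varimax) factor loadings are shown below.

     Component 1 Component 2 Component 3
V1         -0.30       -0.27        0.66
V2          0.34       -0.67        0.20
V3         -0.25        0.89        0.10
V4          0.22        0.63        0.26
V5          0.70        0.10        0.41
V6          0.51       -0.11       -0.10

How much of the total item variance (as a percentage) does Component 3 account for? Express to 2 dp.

12.19%

SS loadings for Component 3 = 0.66² + 0.20² + 0.10² + 0.26² + 0.41² + (-0.10)² = 0.7313
With 6 standardized items, total variance = 6. Proportion = 0.7313/6 = 0.1219 → 12.19%.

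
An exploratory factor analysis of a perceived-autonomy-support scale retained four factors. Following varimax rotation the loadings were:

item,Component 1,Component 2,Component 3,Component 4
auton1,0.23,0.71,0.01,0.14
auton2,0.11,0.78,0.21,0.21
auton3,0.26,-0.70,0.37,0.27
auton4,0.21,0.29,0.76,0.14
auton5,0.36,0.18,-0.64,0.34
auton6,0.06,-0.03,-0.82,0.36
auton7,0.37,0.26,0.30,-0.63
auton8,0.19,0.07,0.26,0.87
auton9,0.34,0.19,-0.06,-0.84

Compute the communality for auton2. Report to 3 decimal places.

h² = 0.11² + 0.78² + 0.21² + 0.21² = 0.0121 + 0.6084 + 0.0441 + 0.0441 = 0.7087

0.709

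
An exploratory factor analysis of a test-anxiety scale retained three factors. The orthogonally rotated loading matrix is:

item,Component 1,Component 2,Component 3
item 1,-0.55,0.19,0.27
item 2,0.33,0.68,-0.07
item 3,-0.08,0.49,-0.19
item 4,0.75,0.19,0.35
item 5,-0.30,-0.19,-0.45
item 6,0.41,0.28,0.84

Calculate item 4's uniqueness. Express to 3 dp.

h² = 0.75² + 0.19² + 0.35² = 0.5625 + 0.0361 + 0.1225 = 0.7211
Uniqueness u² = 1 − h² = 1 − 0.7211 = 0.2789

0.279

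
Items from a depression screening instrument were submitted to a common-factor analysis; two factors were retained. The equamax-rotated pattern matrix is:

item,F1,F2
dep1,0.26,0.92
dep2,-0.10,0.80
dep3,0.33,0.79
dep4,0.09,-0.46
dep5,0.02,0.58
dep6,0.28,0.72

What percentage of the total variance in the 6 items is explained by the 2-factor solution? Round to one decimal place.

57.5%

Communalities: 0.9140, 0.6500, 0.7330, 0.2197, 0.3368, 0.5968; Σh² = 3.4503.
Total variance with 6 standardized items is 6, so the solution explains 3.4503/6 = 0.5751 = 57.51%.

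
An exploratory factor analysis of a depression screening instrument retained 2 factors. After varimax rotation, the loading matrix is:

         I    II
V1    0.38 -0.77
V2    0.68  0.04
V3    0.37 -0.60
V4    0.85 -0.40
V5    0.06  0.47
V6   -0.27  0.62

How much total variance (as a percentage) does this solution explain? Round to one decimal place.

Communalities: 0.7373, 0.4640, 0.4969, 0.8825, 0.2245, 0.4573; Σh² = 3.2625.
Total variance with 6 standardized items is 6, so the solution explains 3.2625/6 = 0.5438 = 54.38%.

54.4%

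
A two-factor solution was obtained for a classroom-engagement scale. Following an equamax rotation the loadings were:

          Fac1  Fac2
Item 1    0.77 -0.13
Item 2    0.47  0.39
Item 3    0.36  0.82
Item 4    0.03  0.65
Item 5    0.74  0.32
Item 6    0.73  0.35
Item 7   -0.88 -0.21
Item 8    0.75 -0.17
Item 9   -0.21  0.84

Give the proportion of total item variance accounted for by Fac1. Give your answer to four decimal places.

SS loadings for Fac1 = 0.77² + 0.47² + 0.36² + 0.03² + 0.74² + 0.73² + (-0.88)² + 0.75² + (-0.21)² = 3.4058
Proportion of variance = 3.4058 / 9 = 0.3784.

0.3784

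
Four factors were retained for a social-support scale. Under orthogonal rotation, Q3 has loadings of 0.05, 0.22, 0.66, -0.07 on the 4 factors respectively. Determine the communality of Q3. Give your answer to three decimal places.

h² = 0.05² + 0.22² + 0.66² + (-0.07)² = 0.0025 + 0.0484 + 0.4356 + 0.0049 = 0.4914

0.491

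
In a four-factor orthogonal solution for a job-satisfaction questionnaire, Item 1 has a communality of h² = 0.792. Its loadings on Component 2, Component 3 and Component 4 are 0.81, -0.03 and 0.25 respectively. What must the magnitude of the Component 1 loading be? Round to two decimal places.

Under orthogonal rotation h² = Σλ², so λ_Component 1² = h² − (0.7195) = 0.792 − 0.7195 = 0.0725.
|λ| = √0.0725 = 0.2693.

0.27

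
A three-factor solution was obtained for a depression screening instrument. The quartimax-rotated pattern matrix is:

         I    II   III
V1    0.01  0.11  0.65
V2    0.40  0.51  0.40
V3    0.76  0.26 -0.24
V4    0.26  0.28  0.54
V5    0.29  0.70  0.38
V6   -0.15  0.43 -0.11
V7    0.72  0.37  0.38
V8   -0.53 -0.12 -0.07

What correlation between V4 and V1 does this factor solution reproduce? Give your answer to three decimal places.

r̂ = Σ λ_i·λ_j across factors = (0.26)(0.01) + (0.28)(0.11) + (0.54)(0.65)
  = +0.0026 +0.0308 +0.3510 = 0.3844

0.384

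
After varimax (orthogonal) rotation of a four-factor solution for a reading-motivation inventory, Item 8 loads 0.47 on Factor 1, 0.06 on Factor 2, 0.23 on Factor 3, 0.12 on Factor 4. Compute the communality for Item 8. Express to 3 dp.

0.292

h² = 0.47² + 0.06² + 0.23² + 0.12² = 0.2209 + 0.0036 + 0.0529 + 0.0144 = 0.2918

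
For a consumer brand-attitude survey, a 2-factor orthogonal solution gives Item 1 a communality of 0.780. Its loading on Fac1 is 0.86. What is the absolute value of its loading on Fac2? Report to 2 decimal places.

Under orthogonal rotation h² = Σλ², so λ_Fac2² = h² − (0.7396) = 0.780 − 0.7396 = 0.0404.
|λ| = √0.0404 = 0.2010.

0.20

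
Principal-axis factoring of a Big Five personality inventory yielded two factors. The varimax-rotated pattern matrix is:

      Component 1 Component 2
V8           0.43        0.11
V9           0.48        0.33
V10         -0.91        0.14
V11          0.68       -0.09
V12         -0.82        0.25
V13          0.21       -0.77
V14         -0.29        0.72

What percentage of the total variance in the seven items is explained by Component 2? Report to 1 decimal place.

18.9%

SS loadings for Component 2 = 0.11² + 0.33² + 0.14² + (-0.09)² + 0.25² + (-0.77)² + 0.72² = 1.3225
With 7 standardized items, total variance = 7. Proportion = 1.3225/7 = 0.1889 → 18.89%.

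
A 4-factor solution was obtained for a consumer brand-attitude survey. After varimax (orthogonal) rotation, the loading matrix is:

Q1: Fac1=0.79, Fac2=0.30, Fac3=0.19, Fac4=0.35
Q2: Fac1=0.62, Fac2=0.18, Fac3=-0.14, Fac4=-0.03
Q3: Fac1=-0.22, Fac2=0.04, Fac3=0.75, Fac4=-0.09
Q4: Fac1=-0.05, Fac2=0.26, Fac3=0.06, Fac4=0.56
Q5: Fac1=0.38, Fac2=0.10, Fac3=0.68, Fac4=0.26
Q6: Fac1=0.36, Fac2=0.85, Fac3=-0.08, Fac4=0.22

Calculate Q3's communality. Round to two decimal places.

h² = (-0.22)² + 0.04² + 0.75² + (-0.09)² = 0.0484 + 0.0016 + 0.5625 + 0.0081 = 0.6206

0.62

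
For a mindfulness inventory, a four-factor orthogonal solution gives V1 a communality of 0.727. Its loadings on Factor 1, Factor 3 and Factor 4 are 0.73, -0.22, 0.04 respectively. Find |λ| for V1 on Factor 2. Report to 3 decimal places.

Under orthogonal rotation h² = Σλ², so λ_Factor 2² = h² − (0.5829) = 0.727 − 0.5829 = 0.1441.
|λ| = √0.1441 = 0.3796.

0.380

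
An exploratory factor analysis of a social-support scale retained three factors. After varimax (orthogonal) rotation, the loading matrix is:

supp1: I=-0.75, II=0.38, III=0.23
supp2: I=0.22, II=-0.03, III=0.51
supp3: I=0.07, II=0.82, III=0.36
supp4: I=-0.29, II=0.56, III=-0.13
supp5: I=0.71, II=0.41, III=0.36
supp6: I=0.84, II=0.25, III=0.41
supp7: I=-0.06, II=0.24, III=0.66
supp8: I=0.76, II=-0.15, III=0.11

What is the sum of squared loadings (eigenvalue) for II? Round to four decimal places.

SS loadings for II = 0.38² + (-0.03)² + 0.82² + 0.56² + 0.41² + 0.25² + 0.24² + (-0.15)² = 0.1444 + 0.0009 + 0.6724 + 0.3136 + 0.1681 + 0.0625 + 0.0576 + 0.0225 = 1.4420

1.4420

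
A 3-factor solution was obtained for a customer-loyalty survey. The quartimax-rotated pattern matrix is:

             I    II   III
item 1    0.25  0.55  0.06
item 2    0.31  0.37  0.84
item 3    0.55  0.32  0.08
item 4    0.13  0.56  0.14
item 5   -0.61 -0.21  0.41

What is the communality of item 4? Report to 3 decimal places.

h² = 0.13² + 0.56² + 0.14² = 0.0169 + 0.3136 + 0.0196 = 0.3501

0.350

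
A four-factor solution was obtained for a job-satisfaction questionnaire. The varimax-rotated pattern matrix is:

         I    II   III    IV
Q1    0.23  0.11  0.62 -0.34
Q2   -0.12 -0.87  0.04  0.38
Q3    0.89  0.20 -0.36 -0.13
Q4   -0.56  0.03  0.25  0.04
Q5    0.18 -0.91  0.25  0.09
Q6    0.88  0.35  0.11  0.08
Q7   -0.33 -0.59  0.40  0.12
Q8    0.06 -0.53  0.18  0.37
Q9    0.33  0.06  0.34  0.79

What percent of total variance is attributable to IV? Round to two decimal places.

11.87%

SS loadings for IV = (-0.34)² + 0.38² + (-0.13)² + 0.04² + 0.09² + 0.08² + 0.12² + 0.37² + 0.79² = 1.0684
With 9 standardized items, total variance = 9. Proportion = 1.0684/9 = 0.1187 → 11.87%.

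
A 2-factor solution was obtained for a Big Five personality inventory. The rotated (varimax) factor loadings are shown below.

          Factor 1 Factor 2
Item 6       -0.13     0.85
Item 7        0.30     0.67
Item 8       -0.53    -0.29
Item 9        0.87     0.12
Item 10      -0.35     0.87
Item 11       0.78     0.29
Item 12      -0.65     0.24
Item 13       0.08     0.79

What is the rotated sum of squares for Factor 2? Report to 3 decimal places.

SS loadings for Factor 2 = 0.85² + 0.67² + (-0.29)² + 0.12² + 0.87² + 0.29² + 0.24² + 0.79² = 0.7225 + 0.4489 + 0.0841 + 0.0144 + 0.7569 + 0.0841 + 0.0576 + 0.6241 = 2.7926

2.793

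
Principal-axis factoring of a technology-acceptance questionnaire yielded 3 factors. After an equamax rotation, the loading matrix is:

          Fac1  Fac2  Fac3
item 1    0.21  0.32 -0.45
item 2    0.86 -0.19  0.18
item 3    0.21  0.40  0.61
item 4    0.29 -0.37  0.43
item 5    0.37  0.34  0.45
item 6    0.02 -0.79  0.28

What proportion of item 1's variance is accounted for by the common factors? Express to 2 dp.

0.35

h² = 0.21² + 0.32² + (-0.45)² = 0.0441 + 0.1024 + 0.2025 = 0.3490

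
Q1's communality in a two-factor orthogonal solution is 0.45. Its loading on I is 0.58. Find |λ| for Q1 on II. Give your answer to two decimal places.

0.34

Under orthogonal rotation h² = Σλ², so λ_II² = h² − (0.3364) = 0.45 − 0.3364 = 0.1136.
|λ| = √0.1136 = 0.3370.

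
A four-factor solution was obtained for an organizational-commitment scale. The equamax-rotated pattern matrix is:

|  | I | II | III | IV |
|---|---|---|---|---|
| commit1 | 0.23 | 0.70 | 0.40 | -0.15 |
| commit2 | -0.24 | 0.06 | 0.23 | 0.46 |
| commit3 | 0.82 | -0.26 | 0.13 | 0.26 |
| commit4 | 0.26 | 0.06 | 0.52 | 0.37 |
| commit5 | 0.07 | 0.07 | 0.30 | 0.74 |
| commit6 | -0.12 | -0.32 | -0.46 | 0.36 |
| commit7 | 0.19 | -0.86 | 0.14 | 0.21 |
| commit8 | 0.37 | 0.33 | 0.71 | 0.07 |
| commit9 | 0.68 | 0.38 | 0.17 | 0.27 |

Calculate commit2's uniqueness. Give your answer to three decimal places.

0.674

h² = (-0.24)² + 0.06² + 0.23² + 0.46² = 0.0576 + 0.0036 + 0.0529 + 0.2116 = 0.3257
Uniqueness u² = 1 − h² = 1 − 0.3257 = 0.6743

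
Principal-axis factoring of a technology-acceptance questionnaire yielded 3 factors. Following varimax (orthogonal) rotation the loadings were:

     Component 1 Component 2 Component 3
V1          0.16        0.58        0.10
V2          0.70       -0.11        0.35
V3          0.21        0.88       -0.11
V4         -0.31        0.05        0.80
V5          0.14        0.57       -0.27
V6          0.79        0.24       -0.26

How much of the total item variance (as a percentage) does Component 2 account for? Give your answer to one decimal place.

25.1%

SS loadings for Component 2 = 0.58² + (-0.11)² + 0.88² + 0.05² + 0.57² + 0.24² = 1.5079
With 6 standardized items, total variance = 6. Proportion = 1.5079/6 = 0.2513 → 25.13%.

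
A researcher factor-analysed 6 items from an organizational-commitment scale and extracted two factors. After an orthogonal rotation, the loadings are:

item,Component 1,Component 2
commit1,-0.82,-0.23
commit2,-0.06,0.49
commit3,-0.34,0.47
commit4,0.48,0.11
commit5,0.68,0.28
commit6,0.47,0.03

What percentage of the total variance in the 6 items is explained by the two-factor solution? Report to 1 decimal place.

Communalities: 0.7253, 0.2437, 0.3365, 0.2425, 0.5408, 0.2218; Σh² = 2.3106.
Total variance with 6 standardized items is 6, so the solution explains 2.3106/6 = 0.3851 = 38.51%.

38.5%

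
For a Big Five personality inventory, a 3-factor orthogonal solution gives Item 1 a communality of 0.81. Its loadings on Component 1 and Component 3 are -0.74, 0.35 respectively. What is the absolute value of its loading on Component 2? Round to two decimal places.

Under orthogonal rotation h² = Σλ², so λ_Component 2² = h² − (0.6701) = 0.81 − 0.6701 = 0.1399.
|λ| = √0.1399 = 0.3740.

0.37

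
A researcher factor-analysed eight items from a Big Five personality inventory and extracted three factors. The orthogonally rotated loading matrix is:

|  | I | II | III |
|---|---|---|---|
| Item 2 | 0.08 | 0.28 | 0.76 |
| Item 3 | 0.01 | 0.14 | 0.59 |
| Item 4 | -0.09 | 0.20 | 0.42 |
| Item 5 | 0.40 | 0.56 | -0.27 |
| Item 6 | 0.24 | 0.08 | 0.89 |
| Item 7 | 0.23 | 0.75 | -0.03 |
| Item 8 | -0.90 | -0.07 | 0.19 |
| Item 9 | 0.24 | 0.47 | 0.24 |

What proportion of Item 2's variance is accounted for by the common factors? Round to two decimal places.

0.66

h² = 0.08² + 0.28² + 0.76² = 0.0064 + 0.0784 + 0.5776 = 0.6624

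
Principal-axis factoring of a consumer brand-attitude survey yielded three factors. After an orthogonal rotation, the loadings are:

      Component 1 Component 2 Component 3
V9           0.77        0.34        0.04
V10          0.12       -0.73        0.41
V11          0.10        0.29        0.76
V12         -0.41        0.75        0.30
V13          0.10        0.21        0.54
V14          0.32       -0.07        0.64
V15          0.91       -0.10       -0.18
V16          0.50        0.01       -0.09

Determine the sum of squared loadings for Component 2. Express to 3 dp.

SS loadings for Component 2 = 0.34² + (-0.73)² + 0.29² + 0.75² + 0.21² + (-0.07)² + (-0.10)² + 0.01² = 0.1156 + 0.5329 + 0.0841 + 0.5625 + 0.0441 + 0.0049 + 0.0100 + 0.0001 = 1.3542

1.354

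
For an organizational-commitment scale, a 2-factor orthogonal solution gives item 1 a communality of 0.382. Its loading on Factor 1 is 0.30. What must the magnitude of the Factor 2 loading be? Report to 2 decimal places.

0.54

Under orthogonal rotation h² = Σλ², so λ_Factor 2² = h² − (0.0900) = 0.382 − 0.0900 = 0.2920.
|λ| = √0.2920 = 0.5404.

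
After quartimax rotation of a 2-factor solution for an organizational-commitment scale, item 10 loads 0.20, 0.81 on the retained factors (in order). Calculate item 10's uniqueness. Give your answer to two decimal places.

h² = 0.20² + 0.81² = 0.0400 + 0.6561 = 0.6961
Uniqueness u² = 1 − h² = 1 − 0.6961 = 0.3039

0.30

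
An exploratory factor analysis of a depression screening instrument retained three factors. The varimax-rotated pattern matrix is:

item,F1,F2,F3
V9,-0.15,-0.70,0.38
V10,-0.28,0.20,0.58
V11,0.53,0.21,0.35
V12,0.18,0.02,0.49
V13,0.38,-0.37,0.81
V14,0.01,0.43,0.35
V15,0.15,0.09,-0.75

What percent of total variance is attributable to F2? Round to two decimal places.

SS loadings for F2 = (-0.70)² + 0.20² + 0.21² + 0.02² + (-0.37)² + 0.43² + 0.09² = 0.9044
With 7 standardized items, total variance = 7. Proportion = 0.9044/7 = 0.1292 → 12.92%.

12.92%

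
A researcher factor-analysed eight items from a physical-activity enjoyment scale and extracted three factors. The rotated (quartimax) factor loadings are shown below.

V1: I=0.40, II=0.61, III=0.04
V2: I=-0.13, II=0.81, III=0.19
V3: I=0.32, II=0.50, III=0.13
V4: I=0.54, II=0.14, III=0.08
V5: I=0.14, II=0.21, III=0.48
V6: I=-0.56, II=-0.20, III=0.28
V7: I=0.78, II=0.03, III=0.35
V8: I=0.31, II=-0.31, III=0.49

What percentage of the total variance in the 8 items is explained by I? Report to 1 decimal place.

20.1%

SS loadings for I = 0.40² + (-0.13)² + 0.32² + 0.54² + 0.14² + (-0.56)² + 0.78² + 0.31² = 1.6086
With 8 standardized items, total variance = 8. Proportion = 1.6086/8 = 0.2011 → 20.11%.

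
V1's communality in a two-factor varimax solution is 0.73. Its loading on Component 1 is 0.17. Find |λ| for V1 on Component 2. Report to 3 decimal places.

Under orthogonal rotation h² = Σλ², so λ_Component 2² = h² − (0.0289) = 0.73 − 0.0289 = 0.7011.
|λ| = √0.7011 = 0.8373.

0.837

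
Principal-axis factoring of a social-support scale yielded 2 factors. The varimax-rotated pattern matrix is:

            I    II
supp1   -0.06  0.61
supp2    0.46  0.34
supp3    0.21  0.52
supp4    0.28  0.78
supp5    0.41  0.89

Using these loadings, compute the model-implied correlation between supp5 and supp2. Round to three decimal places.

0.491

r̂ = Σ λ_i·λ_j across factors = (0.41)(0.46) + (0.89)(0.34)
  = +0.1886 +0.3026 = 0.4912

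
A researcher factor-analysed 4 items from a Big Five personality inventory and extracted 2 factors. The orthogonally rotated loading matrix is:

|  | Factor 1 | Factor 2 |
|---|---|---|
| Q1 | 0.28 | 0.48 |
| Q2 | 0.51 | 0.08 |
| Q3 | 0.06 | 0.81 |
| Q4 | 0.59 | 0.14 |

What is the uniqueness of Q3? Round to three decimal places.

h² = 0.06² + 0.81² = 0.0036 + 0.6561 = 0.6597
Uniqueness u² = 1 − h² = 1 − 0.6597 = 0.3403

0.340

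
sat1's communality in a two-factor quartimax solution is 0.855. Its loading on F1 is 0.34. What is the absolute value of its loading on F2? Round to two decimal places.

0.86

Under orthogonal rotation h² = Σλ², so λ_F2² = h² − (0.1156) = 0.855 − 0.1156 = 0.7394.
|λ| = √0.7394 = 0.8599.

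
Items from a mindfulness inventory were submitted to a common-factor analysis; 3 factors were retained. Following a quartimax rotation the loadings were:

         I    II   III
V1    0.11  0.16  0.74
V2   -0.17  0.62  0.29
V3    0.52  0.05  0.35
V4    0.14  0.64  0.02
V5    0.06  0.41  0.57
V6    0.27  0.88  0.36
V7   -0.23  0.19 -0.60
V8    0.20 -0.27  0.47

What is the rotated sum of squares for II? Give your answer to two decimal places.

SS loadings for II = 0.16² + 0.62² + 0.05² + 0.64² + 0.41² + 0.88² + 0.19² + (-0.27)² = 0.0256 + 0.3844 + 0.0025 + 0.4096 + 0.1681 + 0.7744 + 0.0361 + 0.0729 = 1.8736

1.87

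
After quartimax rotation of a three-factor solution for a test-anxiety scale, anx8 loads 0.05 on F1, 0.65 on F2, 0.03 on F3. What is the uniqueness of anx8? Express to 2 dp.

0.57

h² = 0.05² + 0.65² + 0.03² = 0.0025 + 0.4225 + 0.0009 = 0.4259
Uniqueness u² = 1 − h² = 1 − 0.4259 = 0.5741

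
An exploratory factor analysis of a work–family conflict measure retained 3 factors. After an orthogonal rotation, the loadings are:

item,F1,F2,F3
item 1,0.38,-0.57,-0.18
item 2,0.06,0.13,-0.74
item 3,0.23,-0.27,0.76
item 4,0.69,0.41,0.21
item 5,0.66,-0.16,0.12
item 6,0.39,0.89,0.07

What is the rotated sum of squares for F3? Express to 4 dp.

1.2210

SS loadings for F3 = (-0.18)² + (-0.74)² + 0.76² + 0.21² + 0.12² + 0.07² = 0.0324 + 0.5476 + 0.5776 + 0.0441 + 0.0144 + 0.0049 = 1.2210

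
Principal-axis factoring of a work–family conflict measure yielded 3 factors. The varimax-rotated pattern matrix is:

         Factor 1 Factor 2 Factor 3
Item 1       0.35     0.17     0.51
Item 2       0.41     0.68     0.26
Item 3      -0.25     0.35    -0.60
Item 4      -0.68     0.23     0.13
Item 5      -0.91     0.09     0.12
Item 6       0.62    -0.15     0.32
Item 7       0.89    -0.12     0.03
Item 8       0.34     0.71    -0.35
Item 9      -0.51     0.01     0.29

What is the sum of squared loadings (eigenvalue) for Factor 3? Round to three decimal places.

SS loadings for Factor 3 = 0.51² + 0.26² + (-0.60)² + 0.13² + 0.12² + 0.32² + 0.03² + (-0.35)² + 0.29² = 0.2601 + 0.0676 + 0.3600 + 0.0169 + 0.0144 + 0.1024 + 0.0009 + 0.1225 + 0.0841 = 1.0289

1.029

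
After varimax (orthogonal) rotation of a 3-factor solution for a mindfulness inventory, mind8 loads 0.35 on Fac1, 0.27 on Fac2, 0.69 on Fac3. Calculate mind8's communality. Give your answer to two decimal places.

0.67

h² = 0.35² + 0.27² + 0.69² = 0.1225 + 0.0729 + 0.4761 = 0.6715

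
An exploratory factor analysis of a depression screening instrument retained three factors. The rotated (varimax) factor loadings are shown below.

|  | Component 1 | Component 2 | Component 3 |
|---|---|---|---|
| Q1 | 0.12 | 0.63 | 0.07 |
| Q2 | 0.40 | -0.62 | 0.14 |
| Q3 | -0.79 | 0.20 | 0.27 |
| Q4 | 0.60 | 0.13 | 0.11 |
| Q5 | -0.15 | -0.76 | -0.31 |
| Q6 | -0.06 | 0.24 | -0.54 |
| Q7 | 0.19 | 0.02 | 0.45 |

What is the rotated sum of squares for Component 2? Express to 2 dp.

1.47

SS loadings for Component 2 = 0.63² + (-0.62)² + 0.20² + 0.13² + (-0.76)² + 0.24² + 0.02² = 0.3969 + 0.3844 + 0.0400 + 0.0169 + 0.5776 + 0.0576 + 0.0004 = 1.4738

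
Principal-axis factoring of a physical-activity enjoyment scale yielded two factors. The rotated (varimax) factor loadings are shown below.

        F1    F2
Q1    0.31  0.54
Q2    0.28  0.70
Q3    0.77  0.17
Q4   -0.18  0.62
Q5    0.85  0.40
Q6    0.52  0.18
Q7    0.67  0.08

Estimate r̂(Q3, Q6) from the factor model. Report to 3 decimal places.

r̂ = Σ λ_i·λ_j across factors = (0.77)(0.52) + (0.17)(0.18)
  = +0.4004 +0.0306 = 0.4310

0.431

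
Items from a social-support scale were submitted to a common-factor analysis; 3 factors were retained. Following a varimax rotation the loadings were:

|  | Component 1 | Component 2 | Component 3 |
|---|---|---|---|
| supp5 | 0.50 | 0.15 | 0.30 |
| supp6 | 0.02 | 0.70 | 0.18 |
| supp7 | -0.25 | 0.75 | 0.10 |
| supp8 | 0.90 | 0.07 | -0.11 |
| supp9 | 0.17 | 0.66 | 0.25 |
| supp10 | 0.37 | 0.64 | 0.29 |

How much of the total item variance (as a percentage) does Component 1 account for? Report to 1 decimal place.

21.5%

SS loadings for Component 1 = 0.50² + 0.02² + (-0.25)² + 0.90² + 0.17² + 0.37² = 1.2887
With 6 standardized items, total variance = 6. Proportion = 1.2887/6 = 0.2148 → 21.48%.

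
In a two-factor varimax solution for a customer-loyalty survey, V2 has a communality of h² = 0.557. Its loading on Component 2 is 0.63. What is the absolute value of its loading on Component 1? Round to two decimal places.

Under orthogonal rotation h² = Σλ², so λ_Component 1² = h² − (0.3969) = 0.557 − 0.3969 = 0.1601.
|λ| = √0.1601 = 0.4001.

0.40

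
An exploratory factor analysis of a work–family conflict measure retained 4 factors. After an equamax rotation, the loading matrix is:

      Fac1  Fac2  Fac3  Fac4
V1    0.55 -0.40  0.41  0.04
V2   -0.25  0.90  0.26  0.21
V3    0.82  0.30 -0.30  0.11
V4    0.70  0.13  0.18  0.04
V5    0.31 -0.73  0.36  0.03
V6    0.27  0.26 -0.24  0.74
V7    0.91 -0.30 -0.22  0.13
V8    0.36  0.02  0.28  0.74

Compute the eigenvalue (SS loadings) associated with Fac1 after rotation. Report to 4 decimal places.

SS loadings for Fac1 = 0.55² + (-0.25)² + 0.82² + 0.70² + 0.31² + 0.27² + 0.91² + 0.36² = 0.3025 + 0.0625 + 0.6724 + 0.4900 + 0.0961 + 0.0729 + 0.8281 + 0.1296 = 2.6541

2.6541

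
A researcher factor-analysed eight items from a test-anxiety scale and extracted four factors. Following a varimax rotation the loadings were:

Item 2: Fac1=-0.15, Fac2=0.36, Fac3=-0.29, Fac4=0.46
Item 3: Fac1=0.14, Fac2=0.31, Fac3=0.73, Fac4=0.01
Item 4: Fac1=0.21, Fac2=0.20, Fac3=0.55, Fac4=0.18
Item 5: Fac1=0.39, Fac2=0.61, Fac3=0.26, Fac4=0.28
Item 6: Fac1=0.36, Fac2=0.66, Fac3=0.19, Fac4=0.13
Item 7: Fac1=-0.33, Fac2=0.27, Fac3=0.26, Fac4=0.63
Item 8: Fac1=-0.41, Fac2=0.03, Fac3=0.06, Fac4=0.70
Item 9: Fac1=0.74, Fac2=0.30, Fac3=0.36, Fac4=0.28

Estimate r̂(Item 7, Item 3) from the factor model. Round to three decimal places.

0.234

r̂ = Σ λ_i·λ_j across factors = (-0.33)(0.14) + (0.27)(0.31) + (0.26)(0.73) + (0.63)(0.01)
  = -0.0462 +0.0837 +0.1898 +0.0063 = 0.2336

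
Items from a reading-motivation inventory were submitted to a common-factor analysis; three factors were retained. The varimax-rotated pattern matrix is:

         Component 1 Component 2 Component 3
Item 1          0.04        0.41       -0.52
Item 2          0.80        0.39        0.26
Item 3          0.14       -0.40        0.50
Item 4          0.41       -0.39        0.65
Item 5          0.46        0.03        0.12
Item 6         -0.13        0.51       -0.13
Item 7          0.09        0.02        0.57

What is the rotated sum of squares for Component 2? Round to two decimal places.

SS loadings for Component 2 = 0.41² + 0.39² + (-0.40)² + (-0.39)² + 0.03² + 0.51² + 0.02² = 0.1681 + 0.1521 + 0.1600 + 0.1521 + 0.0009 + 0.2601 + 0.0004 = 0.8937

0.89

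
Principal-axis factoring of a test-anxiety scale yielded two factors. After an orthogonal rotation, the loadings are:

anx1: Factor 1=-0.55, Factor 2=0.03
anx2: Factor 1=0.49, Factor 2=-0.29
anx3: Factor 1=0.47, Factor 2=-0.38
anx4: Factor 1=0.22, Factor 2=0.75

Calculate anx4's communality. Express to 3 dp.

h² = 0.22² + 0.75² = 0.0484 + 0.5625 = 0.6109

0.611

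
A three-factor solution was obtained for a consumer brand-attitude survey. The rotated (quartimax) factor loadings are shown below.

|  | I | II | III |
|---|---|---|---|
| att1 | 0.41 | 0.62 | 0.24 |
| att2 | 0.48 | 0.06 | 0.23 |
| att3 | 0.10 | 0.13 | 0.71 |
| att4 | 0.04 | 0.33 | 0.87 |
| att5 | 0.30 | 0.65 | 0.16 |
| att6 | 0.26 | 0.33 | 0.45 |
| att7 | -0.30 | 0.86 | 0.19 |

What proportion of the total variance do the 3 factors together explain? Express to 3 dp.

0.583

Communalities: 0.6101, 0.2869, 0.5310, 0.8674, 0.5381, 0.3790, 0.8657; Σh² = 4.0782.
Total variance with 7 standardized items is 7, so the solution explains 4.0782/7 = 0.5826.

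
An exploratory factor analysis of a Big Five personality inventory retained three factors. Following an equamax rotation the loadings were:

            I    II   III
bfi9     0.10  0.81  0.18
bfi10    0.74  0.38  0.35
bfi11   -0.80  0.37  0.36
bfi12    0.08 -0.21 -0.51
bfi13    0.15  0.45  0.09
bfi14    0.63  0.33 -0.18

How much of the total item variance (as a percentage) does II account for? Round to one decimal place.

SS loadings for II = 0.81² + 0.38² + 0.37² + (-0.21)² + 0.45² + 0.33² = 1.2929
With 6 standardized items, total variance = 6. Proportion = 1.2929/6 = 0.2155 → 21.55%.

21.5%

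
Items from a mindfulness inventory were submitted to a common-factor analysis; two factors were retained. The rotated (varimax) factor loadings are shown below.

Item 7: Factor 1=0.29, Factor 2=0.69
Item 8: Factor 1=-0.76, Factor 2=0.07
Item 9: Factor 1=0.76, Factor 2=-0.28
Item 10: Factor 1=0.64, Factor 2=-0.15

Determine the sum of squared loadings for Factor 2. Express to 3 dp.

SS loadings for Factor 2 = 0.69² + 0.07² + (-0.28)² + (-0.15)² = 0.4761 + 0.0049 + 0.0784 + 0.0225 = 0.5819

0.582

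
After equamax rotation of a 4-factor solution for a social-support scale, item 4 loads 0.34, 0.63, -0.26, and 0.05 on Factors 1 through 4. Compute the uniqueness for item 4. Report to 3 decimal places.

0.417

h² = 0.34² + 0.63² + (-0.26)² + 0.05² = 0.1156 + 0.3969 + 0.0676 + 0.0025 = 0.5826
Uniqueness u² = 1 − h² = 1 − 0.5826 = 0.4174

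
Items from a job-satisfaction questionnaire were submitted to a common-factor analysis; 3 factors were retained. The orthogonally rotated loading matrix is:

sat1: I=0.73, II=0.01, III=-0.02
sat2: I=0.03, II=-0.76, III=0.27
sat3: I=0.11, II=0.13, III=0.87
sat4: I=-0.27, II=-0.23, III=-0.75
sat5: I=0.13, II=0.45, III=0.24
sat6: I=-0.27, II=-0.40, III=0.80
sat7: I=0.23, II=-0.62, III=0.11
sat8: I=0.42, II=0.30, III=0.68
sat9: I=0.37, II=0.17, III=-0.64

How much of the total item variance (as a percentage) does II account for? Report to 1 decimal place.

SS loadings for II = 0.01² + (-0.76)² + 0.13² + (-0.23)² + 0.45² + (-0.40)² + (-0.62)² + 0.30² + 0.17² = 1.5133
With 9 standardized items, total variance = 9. Proportion = 1.5133/9 = 0.1681 → 16.81%.

16.8%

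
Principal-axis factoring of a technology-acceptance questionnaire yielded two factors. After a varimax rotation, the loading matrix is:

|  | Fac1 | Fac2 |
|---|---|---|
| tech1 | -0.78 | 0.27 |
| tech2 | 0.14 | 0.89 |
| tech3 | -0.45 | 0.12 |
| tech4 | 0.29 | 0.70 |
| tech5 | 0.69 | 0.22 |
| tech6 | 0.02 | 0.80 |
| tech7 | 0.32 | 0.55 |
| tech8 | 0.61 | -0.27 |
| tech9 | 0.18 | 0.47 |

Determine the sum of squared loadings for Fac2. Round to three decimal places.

2.654

SS loadings for Fac2 = 0.27² + 0.89² + 0.12² + 0.70² + 0.22² + 0.80² + 0.55² + (-0.27)² + 0.47² = 0.0729 + 0.7921 + 0.0144 + 0.4900 + 0.0484 + 0.6400 + 0.3025 + 0.0729 + 0.2209 = 2.6541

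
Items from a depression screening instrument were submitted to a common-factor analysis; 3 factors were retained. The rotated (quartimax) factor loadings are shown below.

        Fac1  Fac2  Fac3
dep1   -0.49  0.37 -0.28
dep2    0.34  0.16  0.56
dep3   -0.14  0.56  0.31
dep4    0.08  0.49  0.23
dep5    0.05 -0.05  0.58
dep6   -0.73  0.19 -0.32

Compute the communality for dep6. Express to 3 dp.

0.671

h² = (-0.73)² + 0.19² + (-0.32)² = 0.5329 + 0.0361 + 0.1024 = 0.6714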